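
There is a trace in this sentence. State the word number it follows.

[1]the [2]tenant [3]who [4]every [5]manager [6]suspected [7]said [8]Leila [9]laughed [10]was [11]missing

The displaced element is "the tenant" (word 2).
It is linked across 1 clause boundary (Ø).
It functions as the subject of "said", so the gap sits immediately after word 6 ("suspected").
Base order: Every manager suspected that the tenant said Leila laughed.

6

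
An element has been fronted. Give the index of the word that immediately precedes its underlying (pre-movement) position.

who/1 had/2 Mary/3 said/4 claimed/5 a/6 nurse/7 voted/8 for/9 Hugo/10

4

The displaced element is "who" (word 1).
It is linked across 1 clause boundary (Ø).
It functions as the subject of "claimed", so the gap sits immediately after word 4 ("said").
Base order: Mary had said that who claimed a nurse voted for Hugo.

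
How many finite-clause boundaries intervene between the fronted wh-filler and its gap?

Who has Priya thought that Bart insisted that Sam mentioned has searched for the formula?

"who" is extracted from the subject of "searched".
Boundaries crossed, outermost first: [that], [that], [Ø] — 3 in total.

3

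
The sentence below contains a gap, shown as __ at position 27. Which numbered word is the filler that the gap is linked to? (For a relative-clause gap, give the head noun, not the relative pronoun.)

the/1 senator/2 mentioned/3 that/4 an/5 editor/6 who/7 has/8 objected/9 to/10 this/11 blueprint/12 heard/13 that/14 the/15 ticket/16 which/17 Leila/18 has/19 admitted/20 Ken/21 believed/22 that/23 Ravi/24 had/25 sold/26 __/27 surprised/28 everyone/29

16

The gap at 27 is the object of "sold", inside a relative clause.
The relative pronoun is "which" (word 17); it is bound by the head noun immediately before it.
Its filler is the head noun "ticket", at word 16.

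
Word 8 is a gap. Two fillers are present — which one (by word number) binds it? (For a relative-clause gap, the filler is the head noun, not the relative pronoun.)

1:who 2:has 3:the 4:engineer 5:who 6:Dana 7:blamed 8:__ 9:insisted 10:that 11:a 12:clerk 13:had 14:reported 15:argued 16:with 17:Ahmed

4

The marked gap is inside the relative clause, the direct object of "blamed".
Its filler is the head noun "engineer" (via "who"), at word 4.
(The other dependency links word 1 to a gap after word 14.)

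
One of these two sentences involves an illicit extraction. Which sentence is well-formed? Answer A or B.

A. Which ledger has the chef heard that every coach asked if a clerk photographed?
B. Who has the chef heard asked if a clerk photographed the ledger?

B

In A, the wh-phrase is extracted from inside a wh-island (introduced by "if"), which blocks movement.
In B, the extraction path crosses only that-complement boundaries, which are transparent.
So B is grammatical.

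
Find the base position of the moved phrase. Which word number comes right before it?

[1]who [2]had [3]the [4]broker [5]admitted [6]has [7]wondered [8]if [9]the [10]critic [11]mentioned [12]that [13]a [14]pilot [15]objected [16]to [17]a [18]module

5

The displaced element is "who" (word 1).
It is linked across 1 clause boundary (Ø).
It functions as the subject of "wondered", so the gap sits immediately after word 5 ("admitted").
Base order: The broker had admitted that who has wondered if the critic mentioned that a pilot objected to a module.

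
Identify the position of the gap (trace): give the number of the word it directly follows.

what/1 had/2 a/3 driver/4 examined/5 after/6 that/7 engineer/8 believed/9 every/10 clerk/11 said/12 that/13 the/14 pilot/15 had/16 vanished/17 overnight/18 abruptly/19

The displaced element is "what" (word 1).
It functions as the direct object of "examined", so the gap sits immediately after word 5 ("examined").
Base order: A driver had examined what after that engineer believed every clerk said that the pilot had vanished overnight abruptly.

5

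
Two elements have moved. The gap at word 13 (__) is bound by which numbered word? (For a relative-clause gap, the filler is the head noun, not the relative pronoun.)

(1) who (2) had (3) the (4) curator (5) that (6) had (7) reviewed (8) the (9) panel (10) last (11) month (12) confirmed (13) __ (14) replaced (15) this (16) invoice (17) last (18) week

1

The marked gap is the subject of "replaced".
Its filler is the fronted wh-phrase "who", at word 1.
(The other dependency links word 4 to a gap after word 5.)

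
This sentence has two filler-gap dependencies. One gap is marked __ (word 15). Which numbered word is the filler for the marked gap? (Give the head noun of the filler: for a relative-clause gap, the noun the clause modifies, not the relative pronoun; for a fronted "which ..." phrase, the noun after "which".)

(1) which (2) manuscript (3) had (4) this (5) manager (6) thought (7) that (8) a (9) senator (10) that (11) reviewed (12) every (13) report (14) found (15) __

The marked gap is the direct object of "found".
Its filler is the fronted wh-phrase "which manuscript", at word 2.
(The other dependency links word 9 to a gap after word 10.)

2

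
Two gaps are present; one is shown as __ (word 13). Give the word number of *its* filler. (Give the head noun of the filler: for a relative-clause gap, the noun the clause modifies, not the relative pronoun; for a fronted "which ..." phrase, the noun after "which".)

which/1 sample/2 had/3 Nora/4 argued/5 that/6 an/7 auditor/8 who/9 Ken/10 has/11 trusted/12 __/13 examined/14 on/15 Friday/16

8

The marked gap is inside the relative clause, the direct object of "trusted".
Its filler is the head noun "auditor" (via "who"), at word 8.
(The other dependency links word 2 to a gap after word 14.)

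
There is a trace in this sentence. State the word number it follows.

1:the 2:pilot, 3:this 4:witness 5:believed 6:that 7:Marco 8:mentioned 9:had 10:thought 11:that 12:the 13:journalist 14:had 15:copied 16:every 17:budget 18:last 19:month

8

The displaced element is "the pilot" (word 2).
It is linked across 2 clause boundaries (that → Ø).
It functions as the subject of "thought", so the gap sits immediately after word 8 ("mentioned").
Base order: This witness believed that Marco mentioned that the pilot had thought that the journalist had copied every budget last month.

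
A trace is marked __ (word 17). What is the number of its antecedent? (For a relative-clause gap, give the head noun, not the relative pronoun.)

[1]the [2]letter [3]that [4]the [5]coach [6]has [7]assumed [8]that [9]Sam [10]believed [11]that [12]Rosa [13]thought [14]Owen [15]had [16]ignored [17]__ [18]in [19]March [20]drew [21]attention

2

The gap at 17 is the object of "ignored", inside a relative clause.
The relative pronoun is "that" (word 3); it is bound by the head noun immediately before it.
Its filler is the head noun "letter", at word 2.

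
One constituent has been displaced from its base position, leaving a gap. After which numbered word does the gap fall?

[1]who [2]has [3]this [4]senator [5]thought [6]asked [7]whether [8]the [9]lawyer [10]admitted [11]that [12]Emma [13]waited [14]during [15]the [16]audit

The displaced element is "who" (word 1).
It is linked across 1 clause boundary (Ø).
It functions as the subject of "asked", so the gap sits immediately after word 5 ("thought").
Base order: This senator has thought who asked whether the lawyer admitted that Emma waited during the audit.

5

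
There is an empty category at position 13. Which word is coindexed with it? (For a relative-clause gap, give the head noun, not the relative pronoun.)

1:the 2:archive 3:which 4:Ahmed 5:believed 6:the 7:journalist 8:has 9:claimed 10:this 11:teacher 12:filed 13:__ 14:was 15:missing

The gap at 13 is the object of "filed", inside a relative clause.
The relative pronoun is "which" (word 3); it is bound by the head noun immediately before it.
Its filler is the head noun "archive", at word 2.

2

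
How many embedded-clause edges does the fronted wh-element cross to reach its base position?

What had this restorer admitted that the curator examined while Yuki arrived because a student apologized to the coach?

1

"what" is extracted from the object of "examined".
Boundaries crossed, outermost first: [that] — 1 in total.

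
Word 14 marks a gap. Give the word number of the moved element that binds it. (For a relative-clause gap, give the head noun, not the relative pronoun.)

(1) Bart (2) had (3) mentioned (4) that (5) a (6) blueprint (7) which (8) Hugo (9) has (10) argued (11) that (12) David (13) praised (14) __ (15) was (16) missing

6

The gap at 14 is the object of "praised", inside a relative clause.
The relative pronoun is "which" (word 7); it is bound by the head noun immediately before it.
Its filler is the head noun "blueprint", at word 6.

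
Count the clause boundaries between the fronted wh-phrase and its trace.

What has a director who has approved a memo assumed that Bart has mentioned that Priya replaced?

"what" is extracted from the object of "replaced".
Boundaries crossed, outermost first: [that], [that] — 2 in total.

2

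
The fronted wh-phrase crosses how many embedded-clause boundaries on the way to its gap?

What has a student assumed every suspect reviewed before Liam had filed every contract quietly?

1

"what" is extracted from the object of "reviewed".
Boundaries crossed, outermost first: [Ø] — 1 in total.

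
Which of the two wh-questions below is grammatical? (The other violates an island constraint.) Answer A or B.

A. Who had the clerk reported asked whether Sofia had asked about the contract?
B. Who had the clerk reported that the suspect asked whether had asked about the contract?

A

In B, the wh-phrase is extracted from inside a wh-island (introduced by "whether"), which blocks movement.
In A, the extraction path crosses only that-complement boundaries, which are transparent.
So A is grammatical.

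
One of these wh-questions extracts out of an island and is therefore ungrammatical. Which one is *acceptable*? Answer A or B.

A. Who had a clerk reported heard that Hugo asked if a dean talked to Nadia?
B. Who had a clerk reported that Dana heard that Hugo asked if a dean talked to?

A

In B, the wh-phrase is extracted from inside a wh-island (introduced by "if"), which blocks movement.
In A, the extraction path crosses only that-complement boundaries, which are transparent.
So A is grammatical.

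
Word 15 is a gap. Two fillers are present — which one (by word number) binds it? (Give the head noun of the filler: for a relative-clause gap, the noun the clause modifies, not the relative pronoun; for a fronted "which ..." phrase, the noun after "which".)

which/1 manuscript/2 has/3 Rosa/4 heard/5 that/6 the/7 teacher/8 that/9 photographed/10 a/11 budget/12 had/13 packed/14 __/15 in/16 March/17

The marked gap is the direct object of "packed".
Its filler is the fronted wh-phrase "which manuscript", at word 2.
(The other dependency links word 8 to a gap after word 9.)

2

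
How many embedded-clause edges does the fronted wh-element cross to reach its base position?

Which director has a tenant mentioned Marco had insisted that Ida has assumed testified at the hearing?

"which director" is extracted from the subject of "testified".
Boundaries crossed, outermost first: [Ø], [that], [Ø] — 3 in total.

3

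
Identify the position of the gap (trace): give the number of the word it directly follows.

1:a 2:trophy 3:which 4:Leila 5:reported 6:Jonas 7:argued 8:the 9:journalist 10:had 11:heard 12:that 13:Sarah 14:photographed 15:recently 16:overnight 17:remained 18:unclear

14

The displaced element is "a trophy" (word 2).
It is linked across 3 clause boundaries (Ø → Ø → that).
It functions as the direct object of "photographed", so the gap sits immediately after word 14 ("photographed").
Base order: Leila reported Jonas argued the journalist had heard that Sarah photographed a trophy recently overnight.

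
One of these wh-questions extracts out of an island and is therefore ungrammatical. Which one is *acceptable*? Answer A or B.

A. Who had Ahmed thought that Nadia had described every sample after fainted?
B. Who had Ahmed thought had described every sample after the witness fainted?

B

In A, the wh-phrase is extracted from inside an adjunct island (introduced by "after"), which blocks movement.
In B, the extraction path crosses only that-complement boundaries, which are transparent.
So B is grammatical.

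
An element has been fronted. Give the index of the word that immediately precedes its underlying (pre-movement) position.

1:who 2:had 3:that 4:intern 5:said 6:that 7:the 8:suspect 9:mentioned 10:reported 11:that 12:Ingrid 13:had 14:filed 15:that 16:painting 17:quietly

The displaced element is "who" (word 1).
It is linked across 2 clause boundaries (that → Ø).
It functions as the subject of "reported", so the gap sits immediately after word 9 ("mentioned").
Base order: That intern had said that the suspect mentioned who reported that Ingrid had filed that painting quietly.

9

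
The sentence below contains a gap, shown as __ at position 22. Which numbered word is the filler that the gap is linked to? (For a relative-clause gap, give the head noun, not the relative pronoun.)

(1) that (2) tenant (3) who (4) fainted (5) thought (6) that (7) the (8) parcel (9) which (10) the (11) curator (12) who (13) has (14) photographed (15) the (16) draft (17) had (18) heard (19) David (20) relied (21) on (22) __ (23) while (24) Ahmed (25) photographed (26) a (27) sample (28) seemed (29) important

The gap at 22 is the prepositional object of "relied", inside a relative clause.
The relative pronoun is "which" (word 9); it is bound by the head noun immediately before it.
Its filler is the head noun "parcel", at word 8.

8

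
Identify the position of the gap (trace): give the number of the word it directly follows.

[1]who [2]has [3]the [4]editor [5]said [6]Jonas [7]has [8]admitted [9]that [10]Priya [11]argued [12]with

The displaced element is "who" (word 1).
It is linked across 2 clause boundaries (Ø → that).
It functions as the object of the preposition "with" of "argued", so the gap sits immediately after word 12 ("with").
Base order: The editor has said Jonas has admitted that Priya argued with who.

12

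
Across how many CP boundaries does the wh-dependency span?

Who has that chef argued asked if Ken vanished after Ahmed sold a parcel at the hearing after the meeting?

1

"who" is extracted from the subject of "asked".
Boundaries crossed, outermost first: [Ø] — 1 in total.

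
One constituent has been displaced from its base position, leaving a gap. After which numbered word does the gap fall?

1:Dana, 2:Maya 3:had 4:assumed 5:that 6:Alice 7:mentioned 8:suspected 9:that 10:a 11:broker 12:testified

7

The displaced element is "Dana" (word 1).
It is linked across 2 clause boundaries (that → Ø).
It functions as the subject of "suspected", so the gap sits immediately after word 7 ("mentioned").
Base order: Maya had assumed that Alice mentioned Dana suspected that a broker testified.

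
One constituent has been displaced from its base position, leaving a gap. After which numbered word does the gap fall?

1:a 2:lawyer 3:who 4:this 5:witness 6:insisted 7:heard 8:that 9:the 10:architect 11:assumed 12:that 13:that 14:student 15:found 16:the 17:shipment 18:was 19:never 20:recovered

The displaced element is "a lawyer" (word 2).
It is linked across 1 clause boundary (Ø).
It functions as the subject of "heard", so the gap sits immediately after word 6 ("insisted").
Base order: This witness insisted a lawyer heard that the architect assumed that that student found the shipment.

6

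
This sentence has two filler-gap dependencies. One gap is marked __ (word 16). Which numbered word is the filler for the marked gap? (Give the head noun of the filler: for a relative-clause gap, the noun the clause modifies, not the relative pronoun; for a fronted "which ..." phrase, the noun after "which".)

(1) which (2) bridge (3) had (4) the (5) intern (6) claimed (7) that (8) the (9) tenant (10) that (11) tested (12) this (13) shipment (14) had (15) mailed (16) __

2

The marked gap is the direct object of "mailed".
Its filler is the fronted wh-phrase "which bridge", at word 2.
(The other dependency links word 9 to a gap after word 10.)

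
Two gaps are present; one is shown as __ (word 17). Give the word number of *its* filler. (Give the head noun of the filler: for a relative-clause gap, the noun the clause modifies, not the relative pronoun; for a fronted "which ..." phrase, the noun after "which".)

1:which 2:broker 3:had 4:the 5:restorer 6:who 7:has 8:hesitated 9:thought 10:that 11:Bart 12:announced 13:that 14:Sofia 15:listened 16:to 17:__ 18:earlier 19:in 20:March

The marked gap is the object of the preposition "to" of "listened".
Its filler is the fronted wh-phrase "which broker", at word 2.
(The other dependency links word 5 to a gap after word 6.)

2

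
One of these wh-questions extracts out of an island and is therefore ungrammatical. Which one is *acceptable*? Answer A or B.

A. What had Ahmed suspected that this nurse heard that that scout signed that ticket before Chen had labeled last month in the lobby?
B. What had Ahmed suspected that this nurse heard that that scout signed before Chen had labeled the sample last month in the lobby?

In A, the wh-phrase is extracted from inside an adjunct island (introduced by "before"), which blocks movement.
In B, the extraction path crosses only that-complement boundaries, which are transparent.
So B is grammatical.

B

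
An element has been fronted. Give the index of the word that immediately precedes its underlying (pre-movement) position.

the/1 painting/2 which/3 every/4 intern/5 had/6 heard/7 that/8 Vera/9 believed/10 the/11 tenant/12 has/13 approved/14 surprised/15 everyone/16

The displaced element is "the painting" (word 2).
It is linked across 2 clause boundaries (that → Ø).
It functions as the direct object of "approved", so the gap sits immediately after word 14 ("approved").
Base order: Every intern had heard that Vera believed the tenant has approved the painting.

14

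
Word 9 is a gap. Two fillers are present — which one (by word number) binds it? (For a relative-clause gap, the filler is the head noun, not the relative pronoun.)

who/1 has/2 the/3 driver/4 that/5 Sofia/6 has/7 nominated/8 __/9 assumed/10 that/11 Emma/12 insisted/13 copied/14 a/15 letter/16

The marked gap is inside the relative clause, the direct object of "nominated".
Its filler is the head noun "driver" (via "that"), at word 4.
(The other dependency links word 1 to a gap after word 13.)

4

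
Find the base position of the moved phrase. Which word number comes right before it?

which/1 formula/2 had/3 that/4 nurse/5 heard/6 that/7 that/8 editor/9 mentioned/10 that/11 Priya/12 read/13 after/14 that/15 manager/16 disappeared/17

The displaced element is "which formula" (word 2).
It is linked across 2 clause boundaries (that → that).
It functions as the direct object of "read", so the gap sits immediately after word 13 ("read").
Base order: That nurse had heard that that editor mentioned that Priya read which formula after that manager disappeared.

13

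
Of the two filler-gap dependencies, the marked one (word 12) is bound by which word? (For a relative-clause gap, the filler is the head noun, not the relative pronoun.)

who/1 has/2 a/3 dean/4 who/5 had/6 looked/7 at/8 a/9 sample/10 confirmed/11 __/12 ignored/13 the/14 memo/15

1

The marked gap is the subject of "ignored".
Its filler is the fronted wh-phrase "who", at word 1.
(The other dependency links word 4 to a gap after word 5.)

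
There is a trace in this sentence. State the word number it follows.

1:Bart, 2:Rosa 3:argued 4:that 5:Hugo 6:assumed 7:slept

The displaced element is "Bart" (word 1).
It is linked across 2 clause boundaries (that → Ø).
It functions as the subject of "slept", so the gap sits immediately after word 6 ("assumed").
Base order: Rosa argued that Hugo assumed that Bart slept.

6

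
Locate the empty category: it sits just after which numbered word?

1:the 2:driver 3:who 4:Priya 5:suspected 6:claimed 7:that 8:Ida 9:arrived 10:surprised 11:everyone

5

The displaced element is "the driver" (word 2).
It is linked across 1 clause boundary (Ø).
It functions as the subject of "claimed", so the gap sits immediately after word 5 ("suspected").
Base order: Priya suspected that the driver claimed that Ida arrived.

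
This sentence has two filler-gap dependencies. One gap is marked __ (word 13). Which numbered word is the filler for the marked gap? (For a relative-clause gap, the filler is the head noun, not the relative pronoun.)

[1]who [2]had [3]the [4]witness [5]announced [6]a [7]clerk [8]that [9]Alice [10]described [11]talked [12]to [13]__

The marked gap is the object of the preposition "to" of "talked".
Its filler is the fronted wh-phrase "who", at word 1.
(The other dependency links word 7 to a gap after word 10.)

1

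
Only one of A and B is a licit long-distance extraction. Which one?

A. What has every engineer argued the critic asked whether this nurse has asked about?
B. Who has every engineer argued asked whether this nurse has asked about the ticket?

In A, the wh-phrase is extracted from inside a wh-island (introduced by "whether"), which blocks movement.
In B, the extraction path crosses only that-complement boundaries, which are transparent.
So B is grammatical.

B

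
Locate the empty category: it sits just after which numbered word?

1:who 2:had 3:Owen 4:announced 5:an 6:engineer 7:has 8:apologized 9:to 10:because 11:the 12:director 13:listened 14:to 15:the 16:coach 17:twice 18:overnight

The displaced element is "who" (word 1).
It is linked across 1 clause boundary (Ø).
It functions as the object of the preposition "to" of "apologized", so the gap sits immediately after word 9 ("to").
Base order: Owen had announced an engineer has apologized to who because the director listened to the coach twice overnight.

9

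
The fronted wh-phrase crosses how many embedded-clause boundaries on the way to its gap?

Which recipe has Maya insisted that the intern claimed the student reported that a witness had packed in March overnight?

"which recipe" is extracted from the object of "packed".
Boundaries crossed, outermost first: [that], [Ø], [that] — 3 in total.

3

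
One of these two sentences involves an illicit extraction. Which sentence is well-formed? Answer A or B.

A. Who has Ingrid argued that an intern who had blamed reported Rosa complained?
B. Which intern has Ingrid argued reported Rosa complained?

B

In A, the wh-phrase is extracted from inside a complex-NP island (relative clause) (introduced by "who"), which blocks movement.
In B, the extraction path crosses only that-complement boundaries, which are transparent.
So B is grammatical.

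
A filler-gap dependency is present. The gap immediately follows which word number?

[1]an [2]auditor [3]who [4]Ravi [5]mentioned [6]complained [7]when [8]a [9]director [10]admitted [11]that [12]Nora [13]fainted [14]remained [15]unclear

The displaced element is "an auditor" (word 2).
It is linked across 1 clause boundary (Ø).
It functions as the subject of "complained", so the gap sits immediately after word 5 ("mentioned").
Base order: Ravi mentioned an auditor complained when a director admitted that Nora fainted.

5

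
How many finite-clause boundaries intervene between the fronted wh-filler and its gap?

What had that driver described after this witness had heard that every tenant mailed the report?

0

"what" originates inside the matrix clause — no clause boundary is crossed.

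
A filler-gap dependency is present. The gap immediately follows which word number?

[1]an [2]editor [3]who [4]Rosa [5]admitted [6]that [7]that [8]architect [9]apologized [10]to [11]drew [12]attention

The displaced element is "an editor" (word 2).
It is linked across 1 clause boundary (that).
It functions as the object of the preposition "to" of "apologized", so the gap sits immediately after word 10 ("to").
Base order: Rosa admitted that that architect apologized to an editor.

10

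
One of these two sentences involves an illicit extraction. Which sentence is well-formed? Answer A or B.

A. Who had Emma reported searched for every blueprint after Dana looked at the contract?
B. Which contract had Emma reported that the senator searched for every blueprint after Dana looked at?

A

In B, the wh-phrase is extracted from inside an adjunct island (introduced by "after"), which blocks movement.
In A, the extraction path crosses only that-complement boundaries, which are transparent.
So A is grammatical.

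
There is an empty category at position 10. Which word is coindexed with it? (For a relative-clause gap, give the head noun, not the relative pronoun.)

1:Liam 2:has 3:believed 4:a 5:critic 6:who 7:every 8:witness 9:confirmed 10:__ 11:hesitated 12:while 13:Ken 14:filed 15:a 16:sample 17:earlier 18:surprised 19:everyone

The gap at 10 is the subject of "hesitated", inside a relative clause.
The relative pronoun is "who" (word 6); it is bound by the head noun immediately before it.
Its filler is the head noun "critic", at word 5.

5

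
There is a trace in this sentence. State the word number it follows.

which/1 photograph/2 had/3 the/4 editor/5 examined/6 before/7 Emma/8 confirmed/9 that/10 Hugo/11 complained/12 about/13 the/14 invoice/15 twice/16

The displaced element is "which photograph" (word 2).
It functions as the direct object of "examined", so the gap sits immediately after word 6 ("examined").
Base order: The editor had examined which photograph before Emma confirmed that Hugo complained about the invoice twice.

6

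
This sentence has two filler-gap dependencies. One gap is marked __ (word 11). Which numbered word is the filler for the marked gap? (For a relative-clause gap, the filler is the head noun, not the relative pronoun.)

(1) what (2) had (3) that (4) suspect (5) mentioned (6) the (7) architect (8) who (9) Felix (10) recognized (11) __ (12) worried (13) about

The marked gap is inside the relative clause, the direct object of "recognized".
Its filler is the head noun "architect" (via "who"), at word 7.
(The other dependency links word 1 to a gap after word 13.)

7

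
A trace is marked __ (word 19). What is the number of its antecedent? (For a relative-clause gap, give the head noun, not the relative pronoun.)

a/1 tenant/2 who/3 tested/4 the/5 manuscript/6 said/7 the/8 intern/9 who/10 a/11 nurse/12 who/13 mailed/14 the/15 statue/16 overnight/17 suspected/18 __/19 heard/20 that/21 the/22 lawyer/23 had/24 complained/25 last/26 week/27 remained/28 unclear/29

The gap at 19 is the subject of "heard", inside a relative clause.
The relative pronoun is "who" (word 10); it is bound by the head noun immediately before it.
Its filler is the head noun "intern", at word 9.

9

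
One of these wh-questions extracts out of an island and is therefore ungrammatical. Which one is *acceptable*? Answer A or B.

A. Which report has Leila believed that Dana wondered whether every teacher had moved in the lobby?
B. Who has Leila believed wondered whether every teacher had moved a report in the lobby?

B

In A, the wh-phrase is extracted from inside a wh-island (introduced by "whether"), which blocks movement.
In B, the extraction path crosses only that-complement boundaries, which are transparent.
So B is grammatical.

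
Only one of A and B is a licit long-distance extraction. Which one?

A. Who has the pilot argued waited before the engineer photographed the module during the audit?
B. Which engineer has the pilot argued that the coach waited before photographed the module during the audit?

In B, the wh-phrase is extracted from inside an adjunct island (introduced by "before"), which blocks movement.
In A, the extraction path crosses only that-complement boundaries, which are transparent.
So A is grammatical.

A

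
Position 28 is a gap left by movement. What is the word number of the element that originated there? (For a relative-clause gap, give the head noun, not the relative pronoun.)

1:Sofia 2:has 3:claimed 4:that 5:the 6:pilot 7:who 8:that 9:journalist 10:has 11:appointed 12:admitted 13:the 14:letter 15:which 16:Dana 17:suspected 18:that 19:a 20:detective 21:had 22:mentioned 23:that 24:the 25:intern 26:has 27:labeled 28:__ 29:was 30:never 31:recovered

The gap at 28 is the object of "labeled", inside a relative clause.
The relative pronoun is "which" (word 15); it is bound by the head noun immediately before it.
Its filler is the head noun "letter", at word 14.

14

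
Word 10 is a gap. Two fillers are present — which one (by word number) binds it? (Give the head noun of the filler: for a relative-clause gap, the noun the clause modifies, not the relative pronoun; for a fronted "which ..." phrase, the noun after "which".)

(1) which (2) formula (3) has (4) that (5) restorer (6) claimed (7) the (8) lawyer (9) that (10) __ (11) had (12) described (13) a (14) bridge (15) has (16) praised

8

The marked gap is inside the relative clause, the subject of "described".
Its filler is the head noun "lawyer" (via "that"), at word 8.
(The other dependency links word 2 to a gap after word 16.)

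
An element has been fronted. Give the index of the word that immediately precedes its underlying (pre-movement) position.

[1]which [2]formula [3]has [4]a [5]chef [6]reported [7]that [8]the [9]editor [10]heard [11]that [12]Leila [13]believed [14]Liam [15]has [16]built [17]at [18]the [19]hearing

The displaced element is "which formula" (word 2).
It is linked across 3 clause boundaries (that → that → Ø).
It functions as the direct object of "built", so the gap sits immediately after word 16 ("built").
Base order: A chef has reported that the editor heard that Leila believed Liam has built which formula at the hearing.

16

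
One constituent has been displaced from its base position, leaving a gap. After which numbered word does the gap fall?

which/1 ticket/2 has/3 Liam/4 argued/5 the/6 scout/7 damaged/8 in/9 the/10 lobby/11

The displaced element is "which ticket" (word 2).
It is linked across 1 clause boundary (Ø).
It functions as the direct object of "damaged", so the gap sits immediately after word 8 ("damaged").
Base order: Liam has argued the scout damaged which ticket in the lobby.

8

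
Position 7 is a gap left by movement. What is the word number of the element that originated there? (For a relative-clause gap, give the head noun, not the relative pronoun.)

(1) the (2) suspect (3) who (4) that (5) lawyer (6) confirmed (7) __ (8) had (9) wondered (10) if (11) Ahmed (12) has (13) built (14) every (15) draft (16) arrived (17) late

2

The gap at 7 is the subject of "wondered", inside a relative clause.
The relative pronoun is "who" (word 3); it is bound by the head noun immediately before it.
Its filler is the head noun "suspect", at word 2.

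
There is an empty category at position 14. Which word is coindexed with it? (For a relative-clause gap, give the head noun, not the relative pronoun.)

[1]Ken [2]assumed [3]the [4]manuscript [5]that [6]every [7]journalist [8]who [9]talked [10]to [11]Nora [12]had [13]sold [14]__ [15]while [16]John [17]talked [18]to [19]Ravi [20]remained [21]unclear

4

The gap at 14 is the object of "sold", inside a relative clause.
The relative pronoun is "that" (word 5); it is bound by the head noun immediately before it.
Its filler is the head noun "manuscript", at word 4.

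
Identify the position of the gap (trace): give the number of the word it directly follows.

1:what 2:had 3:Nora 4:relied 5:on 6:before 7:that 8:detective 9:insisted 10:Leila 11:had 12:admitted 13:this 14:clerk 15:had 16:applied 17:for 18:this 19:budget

5

The displaced element is "what" (word 1).
It functions as the object of the preposition "on" of "relied", so the gap sits immediately after word 5 ("on").
Base order: Nora had relied on what before that detective insisted Leila had admitted this clerk had applied for this budget.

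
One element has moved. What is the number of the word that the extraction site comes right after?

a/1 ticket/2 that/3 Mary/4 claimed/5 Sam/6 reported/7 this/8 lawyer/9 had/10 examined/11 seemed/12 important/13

11

The displaced element is "a ticket" (word 2).
It is linked across 2 clause boundaries (Ø → Ø).
It functions as the direct object of "examined", so the gap sits immediately after word 11 ("examined").
Base order: Mary claimed Sam reported this lawyer had examined a ticket.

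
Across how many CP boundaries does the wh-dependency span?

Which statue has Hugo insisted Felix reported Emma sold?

"which statue" is extracted from the object of "sold".
Boundaries crossed, outermost first: [Ø], [Ø] — 2 in total.

2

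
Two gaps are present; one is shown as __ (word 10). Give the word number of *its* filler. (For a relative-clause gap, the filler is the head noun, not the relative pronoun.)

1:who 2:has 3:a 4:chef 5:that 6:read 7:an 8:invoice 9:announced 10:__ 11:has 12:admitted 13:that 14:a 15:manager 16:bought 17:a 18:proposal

The marked gap is the subject of "admitted".
Its filler is the fronted wh-phrase "who", at word 1.
(The other dependency links word 4 to a gap after word 5.)

1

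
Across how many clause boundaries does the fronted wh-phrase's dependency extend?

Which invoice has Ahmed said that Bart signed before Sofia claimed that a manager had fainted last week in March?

1

"which invoice" is extracted from the object of "signed".
Boundaries crossed, outermost first: [that] — 1 in total.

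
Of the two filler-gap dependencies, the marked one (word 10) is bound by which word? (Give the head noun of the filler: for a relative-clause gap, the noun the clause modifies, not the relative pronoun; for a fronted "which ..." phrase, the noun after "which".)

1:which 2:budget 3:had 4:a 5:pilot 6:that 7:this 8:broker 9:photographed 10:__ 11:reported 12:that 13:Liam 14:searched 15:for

The marked gap is inside the relative clause, the direct object of "photographed".
Its filler is the head noun "pilot" (via "that"), at word 5.
(The other dependency links word 2 to a gap after word 15.)

5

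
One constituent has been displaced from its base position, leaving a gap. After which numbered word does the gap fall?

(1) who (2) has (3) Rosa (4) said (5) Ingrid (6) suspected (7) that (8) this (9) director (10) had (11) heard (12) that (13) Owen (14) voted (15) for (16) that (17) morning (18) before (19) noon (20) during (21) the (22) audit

15

The displaced element is "who" (word 1).
It is linked across 3 clause boundaries (Ø → that → that).
It functions as the object of the preposition "for" of "voted", so the gap sits immediately after word 15 ("for").
Base order: Rosa has said Ingrid suspected that this director had heard that Owen voted for who that morning before noon during the audit.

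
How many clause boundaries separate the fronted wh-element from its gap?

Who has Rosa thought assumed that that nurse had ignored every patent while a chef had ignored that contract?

"who" is extracted from the subject of "assumed".
Boundaries crossed, outermost first: [Ø] — 1 in total.

1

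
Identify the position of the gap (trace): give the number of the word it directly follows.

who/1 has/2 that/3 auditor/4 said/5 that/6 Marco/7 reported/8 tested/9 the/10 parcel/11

8

The displaced element is "who" (word 1).
It is linked across 2 clause boundaries (that → Ø).
It functions as the subject of "tested", so the gap sits immediately after word 8 ("reported").
Base order: That auditor has said that Marco reported that who tested the parcel.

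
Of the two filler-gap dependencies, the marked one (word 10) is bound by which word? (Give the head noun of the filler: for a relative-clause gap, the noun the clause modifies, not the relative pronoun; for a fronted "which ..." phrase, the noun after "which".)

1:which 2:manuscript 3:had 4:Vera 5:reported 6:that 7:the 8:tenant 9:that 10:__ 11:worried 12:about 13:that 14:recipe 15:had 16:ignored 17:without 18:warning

The marked gap is inside the relative clause, the subject of "worried".
Its filler is the head noun "tenant" (via "that"), at word 8.
(The other dependency links word 2 to a gap after word 16.)

8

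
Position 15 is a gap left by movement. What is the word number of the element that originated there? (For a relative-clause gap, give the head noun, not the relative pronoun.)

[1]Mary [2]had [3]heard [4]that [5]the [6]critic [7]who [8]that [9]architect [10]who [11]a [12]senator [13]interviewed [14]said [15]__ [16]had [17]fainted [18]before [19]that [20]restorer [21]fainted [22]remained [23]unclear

6

The gap at 15 is the subject of "fainted", inside a relative clause.
The relative pronoun is "who" (word 7); it is bound by the head noun immediately before it.
Its filler is the head noun "critic", at word 6.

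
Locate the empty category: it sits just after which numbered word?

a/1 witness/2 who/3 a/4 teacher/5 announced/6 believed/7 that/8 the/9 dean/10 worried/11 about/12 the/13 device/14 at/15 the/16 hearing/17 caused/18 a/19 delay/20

6

The displaced element is "a witness" (word 2).
It is linked across 1 clause boundary (Ø).
It functions as the subject of "believed", so the gap sits immediately after word 6 ("announced").
Base order: A teacher announced that a witness believed that the dean worried about the device at the hearing.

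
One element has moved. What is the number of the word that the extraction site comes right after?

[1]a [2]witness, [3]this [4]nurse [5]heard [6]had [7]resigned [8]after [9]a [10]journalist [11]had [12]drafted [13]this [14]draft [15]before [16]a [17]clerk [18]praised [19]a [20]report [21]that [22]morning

5

The displaced element is "a witness" (word 2).
It is linked across 1 clause boundary (Ø).
It functions as the subject of "resigned", so the gap sits immediately after word 5 ("heard").
Base order: This nurse heard that a witness had resigned after a journalist had drafted this draft before a clerk praised a report that morning.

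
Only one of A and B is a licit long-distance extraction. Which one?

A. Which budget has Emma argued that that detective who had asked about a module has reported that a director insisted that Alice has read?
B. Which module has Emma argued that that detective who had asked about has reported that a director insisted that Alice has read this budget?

In B, the wh-phrase is extracted from inside a complex-NP island (relative clause) (introduced by "who"), which blocks movement.
In A, the extraction path crosses only that-complement boundaries, which are transparent.
So A is grammatical.

A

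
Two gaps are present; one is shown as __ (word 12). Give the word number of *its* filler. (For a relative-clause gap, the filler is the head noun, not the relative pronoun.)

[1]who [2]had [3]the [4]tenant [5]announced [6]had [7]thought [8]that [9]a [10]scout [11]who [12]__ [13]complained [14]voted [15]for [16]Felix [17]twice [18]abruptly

The marked gap is inside the relative clause, the subject of "complained".
Its filler is the head noun "scout" (via "who"), at word 10.
(The other dependency links word 1 to a gap after word 5.)

10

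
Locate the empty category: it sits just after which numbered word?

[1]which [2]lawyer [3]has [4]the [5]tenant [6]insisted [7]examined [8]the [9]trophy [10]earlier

6

The displaced element is "which lawyer" (word 2).
It is linked across 1 clause boundary (Ø).
It functions as the subject of "examined", so the gap sits immediately after word 6 ("insisted").
Base order: The tenant has insisted that which lawyer examined the trophy earlier.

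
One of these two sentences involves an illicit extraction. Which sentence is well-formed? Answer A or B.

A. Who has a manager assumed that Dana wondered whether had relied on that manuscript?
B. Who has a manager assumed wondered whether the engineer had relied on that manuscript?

In A, the wh-phrase is extracted from inside a wh-island (introduced by "whether"), which blocks movement.
In B, the extraction path crosses only that-complement boundaries, which are transparent.
So B is grammatical.

B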